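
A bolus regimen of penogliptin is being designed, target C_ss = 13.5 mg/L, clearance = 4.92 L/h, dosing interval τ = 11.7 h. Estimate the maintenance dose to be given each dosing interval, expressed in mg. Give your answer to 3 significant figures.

At steady state, Dose/τ = Css × CL.
Dose = Css × CL × τ = 13.5 × 4.920 × 11.7 = 777.1 mg

777 mg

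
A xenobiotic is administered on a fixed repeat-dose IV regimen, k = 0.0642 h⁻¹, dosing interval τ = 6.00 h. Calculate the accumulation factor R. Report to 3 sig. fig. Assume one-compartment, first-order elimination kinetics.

3.13

e^(−kτ) = e^(−0.06420 × 6.00) = 0.6803
Accumulation ratio R = 1 / (1 − e^(−kτ)) = 1 / (1 − 0.6803) = 3.128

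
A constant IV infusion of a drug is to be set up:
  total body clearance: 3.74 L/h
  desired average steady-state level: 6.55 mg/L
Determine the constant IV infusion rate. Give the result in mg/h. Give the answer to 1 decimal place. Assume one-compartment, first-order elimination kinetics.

24.5 mg/h

At steady state, infusion rate R₀ = Css × CL = 6.55 × 3.740 = 24.50 mg/h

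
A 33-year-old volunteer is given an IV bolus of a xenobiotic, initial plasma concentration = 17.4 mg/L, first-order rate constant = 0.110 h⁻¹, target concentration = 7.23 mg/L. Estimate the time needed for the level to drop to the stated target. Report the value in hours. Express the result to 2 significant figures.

t = ln(C₀ / C) / k = ln(17.40 / 7.23) / 0.1100
  = ln(2.407) / 0.1100 = 0.8784 / 0.1100 = 7.985 h

8.0 h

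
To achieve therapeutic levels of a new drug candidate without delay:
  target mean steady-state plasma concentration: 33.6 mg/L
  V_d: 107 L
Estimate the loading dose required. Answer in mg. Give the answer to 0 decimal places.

LD = Css × Vd = 33.6 × 107 = 3595 mg

3595 mg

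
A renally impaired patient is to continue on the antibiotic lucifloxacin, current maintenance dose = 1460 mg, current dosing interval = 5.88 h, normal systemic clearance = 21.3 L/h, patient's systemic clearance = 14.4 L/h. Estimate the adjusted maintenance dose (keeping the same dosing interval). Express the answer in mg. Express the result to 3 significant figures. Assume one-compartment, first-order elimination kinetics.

To keep the same average steady-state level, dosing rate must scale with clearance.
CL ratio = 14.4 / 21.3 = 0.6761
New dose (same interval) = 1460 × 0.6761 = 987.1 mg

987 mg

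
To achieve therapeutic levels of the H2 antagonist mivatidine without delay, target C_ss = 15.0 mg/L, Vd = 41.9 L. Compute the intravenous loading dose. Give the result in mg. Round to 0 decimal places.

629 mg

LD = Css × Vd = 15.0 × 41.9 = 628.5 mg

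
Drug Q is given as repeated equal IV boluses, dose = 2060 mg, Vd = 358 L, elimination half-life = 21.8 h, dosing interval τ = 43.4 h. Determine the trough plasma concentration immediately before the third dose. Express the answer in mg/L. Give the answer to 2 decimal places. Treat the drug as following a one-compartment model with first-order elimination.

1.81 mg/L

C₀ per dose = Dose / Vd = 2060 / 358 = 5.754 mg/L
k = ln2 / t½ = 0.693147 / 21.8 = 0.03180 h⁻¹
Fraction remaining after one interval: r = e^(−kτ) = e^(−0.03180 × 43.4) = 0.2515
Before dose 3, 2 doses have been given (aged 1τ, 2τ).
C_trough = C₀ × (r + r²) = 5.754 × (0.2515 + 0.06325) = 1.811 mg/L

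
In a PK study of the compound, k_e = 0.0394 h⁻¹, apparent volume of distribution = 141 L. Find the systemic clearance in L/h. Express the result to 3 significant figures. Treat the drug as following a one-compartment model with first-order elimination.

CL = k × Vd = 0.0394 × 141 = 5.555 L/h

5.56 L/h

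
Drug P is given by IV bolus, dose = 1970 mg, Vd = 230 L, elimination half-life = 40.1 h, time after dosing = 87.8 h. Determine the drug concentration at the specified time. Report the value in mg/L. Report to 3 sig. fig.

C₀ = Dose / Vd = 1970 / 230 = 8.565 mg/L
k = ln2 / t½ = 0.693147 / 40.1 = 0.01729 h⁻¹
C = C₀ · e^(−k·t) = 8.565 × e^(−0.01729 × 87.8)
  = 8.565 × 0.2191 = 1.877 mg/L

1.88 mg/L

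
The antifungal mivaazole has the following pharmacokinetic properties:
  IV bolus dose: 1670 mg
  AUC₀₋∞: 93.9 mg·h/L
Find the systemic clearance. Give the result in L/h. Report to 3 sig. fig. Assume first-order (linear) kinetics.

17.8 L/h

CL = Dose / AUC = 1670 / 93.9 = 17.78 L/h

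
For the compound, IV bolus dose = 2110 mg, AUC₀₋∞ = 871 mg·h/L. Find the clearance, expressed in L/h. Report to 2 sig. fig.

2.4 L/h

CL = Dose / AUC = 2110 / 871 = 2.423 L/h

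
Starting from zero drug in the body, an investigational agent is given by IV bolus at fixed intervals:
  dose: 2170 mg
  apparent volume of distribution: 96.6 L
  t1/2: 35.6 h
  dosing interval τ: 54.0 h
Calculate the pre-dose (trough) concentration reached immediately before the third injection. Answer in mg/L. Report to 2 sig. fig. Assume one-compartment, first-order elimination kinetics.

11 mg/L

C₀ per dose = Dose / Vd = 2170 / 96.6 = 22.46 mg/L
k = ln2 / t½ = 0.693147 / 35.6 = 0.01947 h⁻¹
Fraction remaining after one interval: r = e^(−kτ) = e^(−0.01947 × 54.0) = 0.3495
Before dose 3, 2 doses have been given (aged 1τ, 2τ).
C_trough = C₀ × (r + r²) = 22.46 × (0.3495 + 0.1222) = 10.59 mg/L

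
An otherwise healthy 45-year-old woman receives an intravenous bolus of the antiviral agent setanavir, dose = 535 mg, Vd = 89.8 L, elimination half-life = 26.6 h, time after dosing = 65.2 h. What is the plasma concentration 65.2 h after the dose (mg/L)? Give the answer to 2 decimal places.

1.09 mg/L

C₀ = Dose / Vd = 535.0 / 89.8 = 5.958 mg/L
k = ln2 / t½ = 0.693147 / 26.6 = 0.02606 h⁻¹
C = C₀ · e^(−k·t) = 5.958 × e^(−0.02606 × 65.2)
  = 5.958 × 0.1828 = 1.089 mg/L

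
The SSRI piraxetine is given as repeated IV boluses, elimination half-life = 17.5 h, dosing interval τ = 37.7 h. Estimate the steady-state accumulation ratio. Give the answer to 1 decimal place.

k = ln2 / t½ = 0.693147 / 17.5 = 0.03961 h⁻¹
e^(−kτ) = e^(−0.03961 × 37.7) = 0.2246
Accumulation ratio R = 1 / (1 − e^(−kτ)) = 1 / (1 − 0.2246) = 1.290

1.3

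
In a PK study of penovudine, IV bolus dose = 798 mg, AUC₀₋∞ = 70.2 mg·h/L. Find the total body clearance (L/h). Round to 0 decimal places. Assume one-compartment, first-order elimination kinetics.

CL = Dose / AUC = 798 / 70.2 = 11.37 L/h

11 L/h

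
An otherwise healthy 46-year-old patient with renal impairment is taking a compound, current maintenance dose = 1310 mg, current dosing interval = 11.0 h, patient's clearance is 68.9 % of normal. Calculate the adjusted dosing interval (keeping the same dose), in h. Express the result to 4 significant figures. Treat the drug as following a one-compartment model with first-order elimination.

15.97 h

To keep the same average steady-state level, dosing rate must scale with clearance.
CL ratio = 68.9 / 100 = 0.6890
New interval (same dose) = 11.0 / 0.6890 = 15.97 h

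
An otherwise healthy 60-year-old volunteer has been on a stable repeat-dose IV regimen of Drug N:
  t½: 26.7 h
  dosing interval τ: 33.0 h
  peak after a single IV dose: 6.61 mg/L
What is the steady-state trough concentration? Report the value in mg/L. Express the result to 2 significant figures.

4.9 mg/L

k = ln2 / t½ = 0.693147 / 26.7 = 0.02596 h⁻¹
e^(−kτ) = e^(−0.02596 × 33.0) = 0.4246
Accumulation ratio R = 1 / (1 − e^(−kτ)) = 1 / (1 − 0.4246) = 1.738
Steady-state trough = C₀ × R × e^(−kτ) = 6.61 × 1.738 × 0.4246 = 4.878 mg/L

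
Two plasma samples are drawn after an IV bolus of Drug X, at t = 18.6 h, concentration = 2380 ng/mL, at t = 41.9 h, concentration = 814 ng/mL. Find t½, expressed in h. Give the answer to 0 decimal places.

15 h

k = ln(C₁/C₂) / (t₂ − t₁) = ln(2380/814) / (41.9 − 18.6)
  = 1.073 / 23.30 = 0.04605 h⁻¹
t½ = ln2 / k = 0.693147 / 0.04605 = 15.05 h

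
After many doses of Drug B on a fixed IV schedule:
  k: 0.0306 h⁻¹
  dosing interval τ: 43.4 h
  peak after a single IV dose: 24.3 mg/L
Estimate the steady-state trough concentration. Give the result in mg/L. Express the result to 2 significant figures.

e^(−kτ) = e^(−0.03060 × 43.4) = 0.2650
Accumulation ratio R = 1 / (1 − e^(−kτ)) = 1 / (1 − 0.2650) = 1.361
Steady-state trough = C₀ × R × e^(−kτ) = 24.3 × 1.361 × 0.2650 = 8.764 mg/L

8.8 mg/L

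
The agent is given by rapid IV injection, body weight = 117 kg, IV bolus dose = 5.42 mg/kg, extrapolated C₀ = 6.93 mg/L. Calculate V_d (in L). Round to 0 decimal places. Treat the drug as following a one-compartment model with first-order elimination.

92 L

Dose = 5.42 × 117 = 634.1 mg
Vd = Dose / C₀ = 634.1 / 6.93 = 91.50 L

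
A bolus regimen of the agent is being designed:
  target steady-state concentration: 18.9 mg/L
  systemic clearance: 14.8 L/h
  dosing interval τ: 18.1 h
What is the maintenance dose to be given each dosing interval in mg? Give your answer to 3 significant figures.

5060 mg

At steady state, Dose/τ = Css × CL.
Dose = Css × CL × τ = 18.9 × 14.80 × 18.1 = 5063 mg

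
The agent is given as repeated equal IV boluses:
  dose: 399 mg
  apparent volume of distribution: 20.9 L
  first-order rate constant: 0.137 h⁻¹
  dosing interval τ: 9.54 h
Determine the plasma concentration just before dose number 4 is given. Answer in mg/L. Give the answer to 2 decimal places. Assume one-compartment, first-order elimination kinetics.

C₀ per dose = Dose / Vd = 399 / 20.9 = 19.09 mg/L
Fraction remaining after one interval: r = e^(−kτ) = e^(−0.1370 × 9.54) = 0.2706
Before dose 4, 3 doses have been given (aged 1τ, 2τ, 3τ).
C_trough = C₀ × (r + r² + … + r^3) = C₀ × r(1−r^3)/(1−r)
        = 19.09 × 0.2706 × (1 − 0.01981) / (1 − 0.2706) = 6.942 mg/L

6.94 mg/L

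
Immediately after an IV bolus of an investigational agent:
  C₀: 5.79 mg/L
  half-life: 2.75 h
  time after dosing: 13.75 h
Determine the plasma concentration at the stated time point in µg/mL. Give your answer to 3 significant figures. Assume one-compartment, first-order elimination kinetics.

0.181 µg/mL

k = ln2 / t½ = 0.693147 / 2.75 = 0.2521 h⁻¹
t / t½ = 13.75 / 2.75 = 5 half-lives
C = C₀ × (1/2)^5 = 5.790 × 0.03125 = 0.1809 mg/L
(0.1809 mg/L = 0.1809 µg/mL)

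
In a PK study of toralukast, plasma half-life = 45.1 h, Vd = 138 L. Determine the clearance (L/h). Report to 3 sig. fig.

2.12 L/h

k = ln2 / t½ = 0.693147 / 45.1 = 0.01537 h⁻¹
CL = k × Vd = 0.01537 × 138 = 2.121 L/h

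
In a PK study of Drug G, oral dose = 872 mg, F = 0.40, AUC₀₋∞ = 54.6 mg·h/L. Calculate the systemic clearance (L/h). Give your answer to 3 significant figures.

CL = F·Dose / AUC = 0.40 × 872 / 54.6 = 6.388 L/h

6.39 L/h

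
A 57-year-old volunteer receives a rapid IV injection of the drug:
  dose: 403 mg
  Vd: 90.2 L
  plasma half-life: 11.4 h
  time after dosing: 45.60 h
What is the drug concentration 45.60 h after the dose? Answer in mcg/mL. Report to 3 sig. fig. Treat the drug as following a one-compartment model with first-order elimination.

0.279 mcg/mL

C₀ = Dose / Vd = 403.0 / 90.2 = 4.468 mg/L
k = ln2 / t½ = 0.693147 / 11.4 = 0.06080 h⁻¹
t / t½ = 45.60 / 11.4 = 4 half-lives
C = C₀ × (1/2)^4 = 4.468 × 0.06250 = 0.2793 mg/L
(0.2793 mg/L = 0.2793 mcg/mL)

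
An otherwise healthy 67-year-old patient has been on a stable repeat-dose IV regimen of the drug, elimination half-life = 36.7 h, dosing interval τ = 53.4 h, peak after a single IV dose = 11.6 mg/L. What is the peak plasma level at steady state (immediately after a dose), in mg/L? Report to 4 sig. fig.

18.26 mg/L

k = ln2 / t½ = 0.693147 / 36.7 = 0.01889 h⁻¹
e^(−kτ) = e^(−0.01889 × 53.4) = 0.3647
Accumulation ratio R = 1 / (1 − e^(−kτ)) = 1 / (1 − 0.3647) = 1.574
Steady-state peak = C₀ × R = 11.6 × 1.574 = 18.26 mg/L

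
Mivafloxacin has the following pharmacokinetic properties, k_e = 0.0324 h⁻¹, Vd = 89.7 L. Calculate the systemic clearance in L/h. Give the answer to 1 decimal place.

2.9 L/h

CL = k × Vd = 0.0324 × 89.7 = 2.906 L/h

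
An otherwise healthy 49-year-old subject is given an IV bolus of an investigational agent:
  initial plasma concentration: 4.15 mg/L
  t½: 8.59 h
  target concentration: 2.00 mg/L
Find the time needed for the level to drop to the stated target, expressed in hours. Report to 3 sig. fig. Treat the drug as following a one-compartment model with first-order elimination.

9.05 h

k = ln2 / t½ = 0.693147 / 8.59 = 0.08069 h⁻¹
t = ln(C₀ / C) / k = ln(4.150 / 2.00) / 0.08069
  = ln(2.075) / 0.08069 = 0.7300 / 0.08069 = 9.047 h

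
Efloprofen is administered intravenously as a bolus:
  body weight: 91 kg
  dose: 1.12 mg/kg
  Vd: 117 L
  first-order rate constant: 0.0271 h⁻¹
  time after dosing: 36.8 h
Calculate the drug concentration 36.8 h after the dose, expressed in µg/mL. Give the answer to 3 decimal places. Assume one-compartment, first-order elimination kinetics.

Total dose = 1.12 × 91 = 101.9 mg
C₀ = Dose / Vd = 101.9 / 117 = 0.8709 mg/L
C = C₀ · e^(−k·t) = 0.8709 × e^(−0.02710 × 36.8)
  = 0.8709 × 0.3689 = 0.3213 mg/L
(0.3213 mg/L = 0.3213 µg/mL)

0.321 µg/mL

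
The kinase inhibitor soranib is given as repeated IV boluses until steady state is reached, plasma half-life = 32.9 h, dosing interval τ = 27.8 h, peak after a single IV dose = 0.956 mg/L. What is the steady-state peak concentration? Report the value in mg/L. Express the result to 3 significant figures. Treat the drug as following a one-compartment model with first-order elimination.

k = ln2 / t½ = 0.693147 / 32.9 = 0.02107 h⁻¹
e^(−kτ) = e^(−0.02107 × 27.8) = 0.5567
Accumulation ratio R = 1 / (1 − e^(−kτ)) = 1 / (1 − 0.5567) = 2.256
Steady-state peak = C₀ × R = 0.956 × 2.256 = 2.157 mg/L

2.16 mg/L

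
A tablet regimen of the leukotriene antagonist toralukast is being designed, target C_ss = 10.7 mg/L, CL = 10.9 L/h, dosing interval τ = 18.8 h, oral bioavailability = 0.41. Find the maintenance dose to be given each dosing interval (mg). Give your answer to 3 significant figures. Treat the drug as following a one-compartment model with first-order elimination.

At steady state, F × (Dose/τ) = Css × CL.
Dose = Css × CL × τ / F = 10.7 × 10.90 × 18.8 / 0.41 = 5348 mg

5350 mg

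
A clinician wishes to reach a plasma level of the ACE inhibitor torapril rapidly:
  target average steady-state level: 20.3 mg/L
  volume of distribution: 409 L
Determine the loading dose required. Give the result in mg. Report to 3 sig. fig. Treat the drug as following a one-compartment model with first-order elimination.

LD = Css × Vd = 20.3 × 409 = 8303 mg

8300 mg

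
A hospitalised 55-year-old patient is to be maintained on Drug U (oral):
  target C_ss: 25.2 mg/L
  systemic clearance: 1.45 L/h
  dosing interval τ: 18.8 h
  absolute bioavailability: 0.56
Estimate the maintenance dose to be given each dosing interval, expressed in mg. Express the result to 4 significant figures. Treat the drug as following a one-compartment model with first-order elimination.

At steady state, F × (Dose/τ) = Css × CL.
Dose = Css × CL × τ / F = 25.2 × 1.450 × 18.8 / 0.56 = 1227 mg

1227 mg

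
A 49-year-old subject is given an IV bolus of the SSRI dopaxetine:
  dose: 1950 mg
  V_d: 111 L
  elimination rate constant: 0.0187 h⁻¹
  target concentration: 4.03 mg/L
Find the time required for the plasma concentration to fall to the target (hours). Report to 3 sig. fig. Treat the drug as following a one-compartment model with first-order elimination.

78.7 h

C₀ = Dose / Vd = 1950 / 111 = 17.57 mg/L
t = ln(C₀ / C) / k = ln(17.57 / 4.03) / 0.01870
  = ln(4.360) / 0.01870 = 1.472 / 0.01870 = 78.72 h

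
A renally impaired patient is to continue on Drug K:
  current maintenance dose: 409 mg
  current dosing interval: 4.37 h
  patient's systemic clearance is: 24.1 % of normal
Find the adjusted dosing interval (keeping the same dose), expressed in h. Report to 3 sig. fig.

To keep the same average steady-state level, dosing rate must scale with clearance.
CL ratio = 24.1 / 100 = 0.2410
New interval (same dose) = 4.37 / 0.2410 = 18.13 h

18.1 h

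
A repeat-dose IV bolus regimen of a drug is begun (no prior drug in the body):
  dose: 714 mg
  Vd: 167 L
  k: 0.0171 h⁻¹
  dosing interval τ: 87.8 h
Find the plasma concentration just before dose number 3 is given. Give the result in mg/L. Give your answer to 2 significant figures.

C₀ per dose = Dose / Vd = 714 / 167 = 4.275 mg/L
Fraction remaining after one interval: r = e^(−kτ) = e^(−0.01710 × 87.8) = 0.2228
Before dose 3, 2 doses have been given (aged 1τ, 2τ).
C_trough = C₀ × (r + r²) = 4.275 × (0.2228 + 0.04964) = 1.165 mg/L

1.2 mg/L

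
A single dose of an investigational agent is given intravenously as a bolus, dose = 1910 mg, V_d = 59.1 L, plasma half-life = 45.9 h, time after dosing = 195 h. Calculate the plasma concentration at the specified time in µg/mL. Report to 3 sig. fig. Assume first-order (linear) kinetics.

1.70 µg/mL

C₀ = Dose / Vd = 1910 / 59.1 = 32.32 mg/L
k = ln2 / t½ = 0.693147 / 45.9 = 0.01510 h⁻¹
C = C₀ · e^(−k·t) = 32.32 × e^(−0.01510 × 195)
  = 32.32 × 0.05263 = 1.701 mg/L
(1.701 mg/L = 1.701 µg/mL)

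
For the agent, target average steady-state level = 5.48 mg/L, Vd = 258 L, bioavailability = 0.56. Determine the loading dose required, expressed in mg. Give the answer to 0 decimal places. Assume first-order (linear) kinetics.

LD = Css × Vd / F = 5.48 × 258 / 0.56 = 2525 mg

2525 mg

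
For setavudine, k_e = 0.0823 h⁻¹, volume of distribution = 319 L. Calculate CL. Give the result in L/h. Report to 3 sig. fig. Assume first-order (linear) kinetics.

26.3 L/h

CL = k × Vd = 0.0823 × 319 = 26.25 L/h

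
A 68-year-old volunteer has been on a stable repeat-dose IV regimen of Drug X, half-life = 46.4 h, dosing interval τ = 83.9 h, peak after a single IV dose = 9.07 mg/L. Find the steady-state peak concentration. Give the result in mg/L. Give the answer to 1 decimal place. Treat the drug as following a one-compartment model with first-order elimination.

k = ln2 / t½ = 0.693147 / 46.4 = 0.01494 h⁻¹
e^(−kτ) = e^(−0.01494 × 83.9) = 0.2855
Accumulation ratio R = 1 / (1 − e^(−kτ)) = 1 / (1 − 0.2855) = 1.400
Steady-state peak = C₀ × R = 9.07 × 1.400 = 12.70 mg/L

12.7 mg/L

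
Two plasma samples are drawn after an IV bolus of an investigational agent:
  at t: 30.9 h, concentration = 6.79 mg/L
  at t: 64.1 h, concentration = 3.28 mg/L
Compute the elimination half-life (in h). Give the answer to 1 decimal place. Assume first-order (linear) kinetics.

k = ln(C₁/C₂) / (t₂ − t₁) = ln(6.79/3.28) / (64.1 − 30.9)
  = 0.7276 / 33.20 = 0.02192 h⁻¹
t½ = ln2 / k = 0.693147 / 0.02192 = 31.62 h

31.6 h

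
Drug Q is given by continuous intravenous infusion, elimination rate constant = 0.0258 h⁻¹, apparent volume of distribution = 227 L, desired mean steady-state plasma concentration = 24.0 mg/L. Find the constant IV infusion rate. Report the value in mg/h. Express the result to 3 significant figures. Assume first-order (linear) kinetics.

CL = k × Vd = 0.02580 × 227 = 5.857 L/h
At steady state, infusion rate R₀ = Css × CL = 24.0 × 5.857 = 140.6 mg/h

141 mg/h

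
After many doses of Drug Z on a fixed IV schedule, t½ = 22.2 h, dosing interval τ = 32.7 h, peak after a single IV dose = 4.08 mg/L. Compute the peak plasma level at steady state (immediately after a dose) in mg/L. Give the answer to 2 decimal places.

6.38 mg/L

k = ln2 / t½ = 0.693147 / 22.2 = 0.03122 h⁻¹
e^(−kτ) = e^(−0.03122 × 32.7) = 0.3603
Accumulation ratio R = 1 / (1 − e^(−kτ)) = 1 / (1 − 0.3603) = 1.563
Steady-state peak = C₀ × R = 4.08 × 1.563 = 6.377 mg/L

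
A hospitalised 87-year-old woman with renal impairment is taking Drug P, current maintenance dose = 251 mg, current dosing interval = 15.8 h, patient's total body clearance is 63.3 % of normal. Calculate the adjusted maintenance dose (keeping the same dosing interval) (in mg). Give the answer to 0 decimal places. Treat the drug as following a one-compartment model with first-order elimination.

159 mg

To keep the same average steady-state level, dosing rate must scale with clearance.
CL ratio = 63.3 / 100 = 0.6330
New dose (same interval) = 251 × 0.6330 = 158.9 mg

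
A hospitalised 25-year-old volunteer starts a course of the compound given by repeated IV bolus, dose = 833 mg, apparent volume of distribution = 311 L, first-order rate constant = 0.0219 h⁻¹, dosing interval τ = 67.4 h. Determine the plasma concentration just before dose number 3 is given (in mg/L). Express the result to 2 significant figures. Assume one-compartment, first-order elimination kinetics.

C₀ per dose = Dose / Vd = 833 / 311 = 2.678 mg/L
Fraction remaining after one interval: r = e^(−kτ) = e^(−0.02190 × 67.4) = 0.2285
Before dose 3, 2 doses have been given (aged 1τ, 2τ).
C_trough = C₀ × (r + r²) = 2.678 × (0.2285 + 0.05221) = 0.7517 mg/L

0.75 mg/L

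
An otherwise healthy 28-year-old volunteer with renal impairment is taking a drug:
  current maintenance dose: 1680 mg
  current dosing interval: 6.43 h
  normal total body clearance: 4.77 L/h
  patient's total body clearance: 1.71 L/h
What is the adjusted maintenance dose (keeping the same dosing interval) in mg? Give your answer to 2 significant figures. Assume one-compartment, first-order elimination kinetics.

To keep the same average steady-state level, dosing rate must scale with clearance.
CL ratio = 1.71 / 4.77 = 0.3585
New dose (same interval) = 1680 × 0.3585 = 602.3 mg

600 mg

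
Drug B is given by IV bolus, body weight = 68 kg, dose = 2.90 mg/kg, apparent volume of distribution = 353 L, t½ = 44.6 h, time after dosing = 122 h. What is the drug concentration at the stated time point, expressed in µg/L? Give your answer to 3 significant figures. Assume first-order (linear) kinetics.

83.9 µg/L

Total dose = 2.90 × 68 = 197.2 mg
C₀ = Dose / Vd = 197.2 / 353 = 0.5586 mg/L
k = ln2 / t½ = 0.693147 / 44.6 = 0.01554 h⁻¹
C = C₀ · e^(−k·t) = 0.5586 × e^(−0.01554 × 122)
  = 0.5586 × 0.1502 = 0.08390 mg/L
Convert: 0.08390 mg/L × 1000 = 83.90 µg/L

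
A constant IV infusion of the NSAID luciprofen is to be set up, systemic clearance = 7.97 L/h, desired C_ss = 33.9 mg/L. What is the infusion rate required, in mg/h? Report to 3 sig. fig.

At steady state, infusion rate R₀ = Css × CL = 33.9 × 7.970 = 270.2 mg/h

270 mg/h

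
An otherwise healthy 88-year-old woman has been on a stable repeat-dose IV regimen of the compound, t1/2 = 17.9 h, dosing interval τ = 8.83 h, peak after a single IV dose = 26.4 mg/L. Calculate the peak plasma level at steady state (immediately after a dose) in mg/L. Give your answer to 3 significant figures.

91.2 mg/L

k = ln2 / t½ = 0.693147 / 17.9 = 0.03872 h⁻¹
e^(−kτ) = e^(−0.03872 × 8.83) = 0.7104
Accumulation ratio R = 1 / (1 − e^(−kτ)) = 1 / (1 − 0.7104) = 3.453
Steady-state peak = C₀ × R = 26.4 × 3.453 = 91.16 mg/L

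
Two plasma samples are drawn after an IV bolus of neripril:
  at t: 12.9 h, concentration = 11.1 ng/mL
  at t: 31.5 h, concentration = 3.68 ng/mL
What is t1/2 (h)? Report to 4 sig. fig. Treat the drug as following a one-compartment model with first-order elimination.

k = ln(C₁/C₂) / (t₂ − t₁) = ln(11.1/3.68) / (31.5 − 12.9)
  = 1.104 / 18.60 = 0.05935 h⁻¹
t½ = ln2 / k = 0.693147 / 0.05935 = 11.68 h

11.68 h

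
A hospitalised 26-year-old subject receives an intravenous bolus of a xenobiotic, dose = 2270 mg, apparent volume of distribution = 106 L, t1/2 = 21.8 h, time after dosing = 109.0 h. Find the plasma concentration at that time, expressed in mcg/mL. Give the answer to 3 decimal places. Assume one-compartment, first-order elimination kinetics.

C₀ = Dose / Vd = 2270 / 106 = 21.42 mg/L
k = ln2 / t½ = 0.693147 / 21.8 = 0.03180 h⁻¹
t / t½ = 109.0 / 21.8 = 5 half-lives
C = C₀ × (1/2)^5 = 21.42 × 0.03125 = 0.6694 mg/L
(0.6694 mg/L = 0.6694 mcg/mL)

0.669 mcg/mL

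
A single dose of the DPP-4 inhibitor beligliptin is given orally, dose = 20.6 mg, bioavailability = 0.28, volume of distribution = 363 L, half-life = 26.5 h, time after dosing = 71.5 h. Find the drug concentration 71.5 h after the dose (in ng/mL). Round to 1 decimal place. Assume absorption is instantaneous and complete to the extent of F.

2.4 ng/mL

Amount reaching circulation = F × Dose = 0.28 × 20.60 = 5.768 mg
C₀ = F·Dose / Vd = 5.768 / 363 = 0.01589 mg/L
k = ln2 / t½ = 0.693147 / 26.5 = 0.02616 h⁻¹
C = C₀ · e^(−k·t) = 0.01589 × e^(−0.02616 × 71.5)
  = 0.01589 × 0.1541 = 0.002449 mg/L
Convert: 0.002449 mg/L × 1000 = 2.449 ng/mL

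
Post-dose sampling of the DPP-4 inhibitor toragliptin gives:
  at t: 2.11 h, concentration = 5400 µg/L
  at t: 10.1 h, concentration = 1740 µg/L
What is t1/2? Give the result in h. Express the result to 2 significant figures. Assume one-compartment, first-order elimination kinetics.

4.9 h

k = ln(C₁/C₂) / (t₂ − t₁) = ln(5400/1740) / (10.1 − 2.11)
  = 1.133 / 7.990 = 0.1418 h⁻¹
t½ = ln2 / k = 0.693147 / 0.1418 = 4.888 h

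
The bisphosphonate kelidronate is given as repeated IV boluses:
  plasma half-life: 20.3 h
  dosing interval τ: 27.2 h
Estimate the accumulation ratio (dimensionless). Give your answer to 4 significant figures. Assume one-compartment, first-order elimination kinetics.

1.653

k = ln2 / t½ = 0.693147 / 20.3 = 0.03415 h⁻¹
e^(−kτ) = e^(−0.03415 × 27.2) = 0.3950
Accumulation ratio R = 1 / (1 − e^(−kτ)) = 1 / (1 − 0.3950) = 1.653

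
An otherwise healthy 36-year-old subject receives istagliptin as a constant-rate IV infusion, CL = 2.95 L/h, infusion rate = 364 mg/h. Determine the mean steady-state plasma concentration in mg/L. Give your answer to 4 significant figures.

123.4 mg/L

At steady state Css = R₀ / CL = 364 / 2.950 = 123.4 mg/L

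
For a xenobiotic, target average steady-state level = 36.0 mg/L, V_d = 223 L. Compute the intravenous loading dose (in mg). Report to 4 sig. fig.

LD = Css × Vd = 36.0 × 223 = 8028 mg

8028 mg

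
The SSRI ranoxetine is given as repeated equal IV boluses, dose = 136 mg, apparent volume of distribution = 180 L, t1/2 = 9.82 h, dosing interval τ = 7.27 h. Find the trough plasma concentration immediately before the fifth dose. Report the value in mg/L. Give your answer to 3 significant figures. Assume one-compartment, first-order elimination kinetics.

C₀ per dose = Dose / Vd = 136 / 180 = 0.7556 mg/L
k = ln2 / t½ = 0.693147 / 9.82 = 0.07059 h⁻¹
Fraction remaining after one interval: r = e^(−kτ) = e^(−0.07059 × 7.27) = 0.5986
Before dose 5, 4 doses have been given (aged 1τ, 2τ, 3τ, 4τ).
C_trough = C₀ × (r + r² + … + r^4) = C₀ × r(1−r^4)/(1−r)
        = 0.7556 × 0.5986 × (1 − 0.1284) / (1 − 0.5986) = 0.9821 mg/L

0.982 mg/L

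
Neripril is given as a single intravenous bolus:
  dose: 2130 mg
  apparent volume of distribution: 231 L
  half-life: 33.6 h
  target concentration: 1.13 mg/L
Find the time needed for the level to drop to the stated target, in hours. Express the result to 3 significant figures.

C₀ = Dose / Vd = 2130 / 231 = 9.221 mg/L
k = ln2 / t½ = 0.693147 / 33.6 = 0.02063 h⁻¹
t = ln(C₀ / C) / k = ln(9.221 / 1.13) / 0.02063
  = ln(8.160) / 0.02063 = 2.099 / 0.02063 = 101.7 h

102 h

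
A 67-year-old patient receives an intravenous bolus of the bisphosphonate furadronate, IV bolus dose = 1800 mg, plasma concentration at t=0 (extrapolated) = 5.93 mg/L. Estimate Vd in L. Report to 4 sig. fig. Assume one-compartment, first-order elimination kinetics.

303.5 L

Vd = Dose / C₀ = 1800 / 5.93 = 303.5 L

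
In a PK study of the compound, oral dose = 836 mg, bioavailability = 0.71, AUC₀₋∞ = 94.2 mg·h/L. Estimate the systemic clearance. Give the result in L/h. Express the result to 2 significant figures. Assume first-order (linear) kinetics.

6.3 L/h

CL = F·Dose / AUC = 0.71 × 836 / 94.2 = 6.301 L/h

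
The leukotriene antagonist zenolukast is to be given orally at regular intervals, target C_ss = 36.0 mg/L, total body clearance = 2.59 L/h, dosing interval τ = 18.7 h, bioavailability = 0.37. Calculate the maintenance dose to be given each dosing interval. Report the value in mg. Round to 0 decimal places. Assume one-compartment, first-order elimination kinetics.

At steady state, F × (Dose/τ) = Css × CL.
Dose = Css × CL × τ / F = 36.0 × 2.590 × 18.7 / 0.37 = 4712 mg

4712 mg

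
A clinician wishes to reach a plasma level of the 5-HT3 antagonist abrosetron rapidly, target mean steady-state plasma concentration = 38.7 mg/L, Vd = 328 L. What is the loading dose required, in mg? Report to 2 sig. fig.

13000 mg

LD = Css × Vd = 38.7 × 328 = 12690 mg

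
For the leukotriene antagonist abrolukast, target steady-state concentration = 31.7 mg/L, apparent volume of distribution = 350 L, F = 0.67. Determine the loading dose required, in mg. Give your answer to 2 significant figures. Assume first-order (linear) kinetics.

LD = Css × Vd / F = 31.7 × 350 / 0.67 = 16560 mg

17000 mg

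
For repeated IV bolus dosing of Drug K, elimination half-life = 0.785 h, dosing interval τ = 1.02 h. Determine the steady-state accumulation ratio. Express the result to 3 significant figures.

1.68

k = ln2 / t½ = 0.693147 / 0.785 = 0.8830 h⁻¹
e^(−kτ) = e^(−0.8830 × 1.02) = 0.4063
Accumulation ratio R = 1 / (1 − e^(−kτ)) = 1 / (1 − 0.4063) = 1.684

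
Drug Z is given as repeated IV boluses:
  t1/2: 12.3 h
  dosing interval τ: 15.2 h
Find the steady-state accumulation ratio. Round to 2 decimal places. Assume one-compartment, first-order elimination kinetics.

1.74

k = ln2 / t½ = 0.693147 / 12.3 = 0.05635 h⁻¹
e^(−kτ) = e^(−0.05635 × 15.2) = 0.4246
Accumulation ratio R = 1 / (1 − e^(−kτ)) = 1 / (1 − 0.4246) = 1.738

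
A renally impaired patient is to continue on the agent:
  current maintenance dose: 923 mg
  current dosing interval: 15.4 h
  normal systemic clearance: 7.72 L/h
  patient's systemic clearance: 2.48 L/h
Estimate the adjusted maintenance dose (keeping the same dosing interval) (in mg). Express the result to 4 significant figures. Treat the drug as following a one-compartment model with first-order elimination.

To keep the same average steady-state level, dosing rate must scale with clearance.
CL ratio = 2.48 / 7.72 = 0.3212
New dose (same interval) = 923 × 0.3212 = 296.5 mg

296.5 mg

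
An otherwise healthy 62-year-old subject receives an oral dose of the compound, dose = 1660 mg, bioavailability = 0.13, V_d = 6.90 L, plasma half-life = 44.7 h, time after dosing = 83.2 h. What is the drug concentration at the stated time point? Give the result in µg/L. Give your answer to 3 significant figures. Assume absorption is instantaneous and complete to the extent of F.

Amount reaching circulation = F × Dose = 0.13 × 1660 = 215.8 mg
C₀ = F·Dose / Vd = 215.8 / 6.90 = 31.28 mg/L
k = ln2 / t½ = 0.693147 / 44.7 = 0.01551 h⁻¹
C = C₀ · e^(−k·t) = 31.28 × e^(−0.01551 × 83.2)
  = 31.28 × 0.2752 = 8.608 mg/L
Convert: 8.608 mg/L × 1000 = 8608 µg/L

8610 µg/L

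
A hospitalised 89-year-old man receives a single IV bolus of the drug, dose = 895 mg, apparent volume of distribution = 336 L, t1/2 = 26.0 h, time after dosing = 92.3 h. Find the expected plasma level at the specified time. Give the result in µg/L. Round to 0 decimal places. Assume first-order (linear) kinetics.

227 µg/L

C₀ = Dose / Vd = 895.0 / 336 = 2.664 mg/L
k = ln2 / t½ = 0.693147 / 26.0 = 0.02666 h⁻¹
C = C₀ · e^(−k·t) = 2.664 × e^(−0.02666 × 92.3)
  = 2.664 × 0.08537 = 0.2274 mg/L
Convert: 0.2274 mg/L × 1000 = 227.4 µg/L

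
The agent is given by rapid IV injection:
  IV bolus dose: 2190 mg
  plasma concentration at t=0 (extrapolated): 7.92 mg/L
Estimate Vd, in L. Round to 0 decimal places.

277 L

Vd = Dose / C₀ = 2190 / 7.92 = 276.5 L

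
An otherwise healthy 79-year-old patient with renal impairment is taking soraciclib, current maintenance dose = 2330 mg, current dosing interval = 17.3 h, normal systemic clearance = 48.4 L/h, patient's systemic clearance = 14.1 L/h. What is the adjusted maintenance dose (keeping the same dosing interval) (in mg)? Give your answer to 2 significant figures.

680 mg

To keep the same average steady-state level, dosing rate must scale with clearance.
CL ratio = 14.1 / 48.4 = 0.2913
New dose (same interval) = 2330 × 0.2913 = 678.7 mg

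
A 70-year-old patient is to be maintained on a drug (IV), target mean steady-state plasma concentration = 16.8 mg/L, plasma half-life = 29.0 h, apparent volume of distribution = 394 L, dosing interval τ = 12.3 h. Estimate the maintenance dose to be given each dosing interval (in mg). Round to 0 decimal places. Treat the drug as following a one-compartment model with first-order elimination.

k = ln2 / t½ = 0.693147 / 29.0 = 0.02390 h⁻¹
CL = k × Vd = 0.02390 × 394 = 9.417 L/h
At steady state, Dose/τ = Css × CL.
Dose = Css × CL × τ = 16.8 × 9.417 × 12.3 = 1946 mg

1946 mg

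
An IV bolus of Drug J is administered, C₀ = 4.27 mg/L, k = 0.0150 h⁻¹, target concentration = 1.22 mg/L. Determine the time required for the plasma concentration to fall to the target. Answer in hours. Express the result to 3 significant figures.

83.5 h

t = ln(C₀ / C) / k = ln(4.270 / 1.22) / 0.01500
  = ln(3.500) / 0.01500 = 1.253 / 0.01500 = 83.53 h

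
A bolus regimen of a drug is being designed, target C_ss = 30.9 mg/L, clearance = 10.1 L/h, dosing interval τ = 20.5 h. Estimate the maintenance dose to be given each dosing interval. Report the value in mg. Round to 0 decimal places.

6398 mg

At steady state, Dose/τ = Css × CL.
Dose = Css × CL × τ = 30.9 × 10.10 × 20.5 = 6398 mg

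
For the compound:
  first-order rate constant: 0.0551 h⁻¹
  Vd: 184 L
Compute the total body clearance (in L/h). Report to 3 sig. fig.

10.1 L/h

CL = k × Vd = 0.0551 × 184 = 10.14 L/h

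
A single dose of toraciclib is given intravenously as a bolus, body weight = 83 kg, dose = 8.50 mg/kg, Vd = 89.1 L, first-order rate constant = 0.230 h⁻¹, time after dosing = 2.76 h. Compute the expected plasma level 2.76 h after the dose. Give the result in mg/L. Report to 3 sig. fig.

Total dose = 8.50 × 83 = 705.5 mg
C₀ = Dose / Vd = 705.5 / 89.1 = 7.918 mg/L
C = C₀ · e^(−k·t) = 7.918 × e^(−0.2300 × 2.76)
  = 7.918 × 0.5300 = 4.197 mg/L

4.20 mg/L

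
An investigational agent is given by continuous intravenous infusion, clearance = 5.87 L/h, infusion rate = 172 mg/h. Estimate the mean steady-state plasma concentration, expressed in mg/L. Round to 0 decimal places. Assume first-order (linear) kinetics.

29 mg/L

At steady state Css = R₀ / CL = 172 / 5.870 = 29.30 mg/L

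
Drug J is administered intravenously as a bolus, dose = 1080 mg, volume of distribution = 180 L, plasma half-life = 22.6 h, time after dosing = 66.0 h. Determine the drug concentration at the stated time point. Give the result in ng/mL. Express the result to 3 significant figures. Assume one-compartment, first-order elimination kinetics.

C₀ = Dose / Vd = 1080 / 180 = 6.000 mg/L
k = ln2 / t½ = 0.693147 / 22.6 = 0.03067 h⁻¹
C = C₀ · e^(−k·t) = 6.000 × e^(−0.03067 × 66.0)
  = 6.000 × 0.1321 = 0.7926 mg/L
Convert: 0.7926 mg/L × 1000 = 792.6 ng/mL

793 ng/mL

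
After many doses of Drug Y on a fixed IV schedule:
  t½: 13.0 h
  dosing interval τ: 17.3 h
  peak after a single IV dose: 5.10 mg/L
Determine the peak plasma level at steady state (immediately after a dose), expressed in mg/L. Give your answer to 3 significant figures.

8.47 mg/L

k = ln2 / t½ = 0.693147 / 13.0 = 0.05332 h⁻¹
e^(−kτ) = e^(−0.05332 × 17.3) = 0.3975
Accumulation ratio R = 1 / (1 − e^(−kτ)) = 1 / (1 − 0.3975) = 1.660
Steady-state peak = C₀ × R = 5.10 × 1.660 = 8.466 mg/L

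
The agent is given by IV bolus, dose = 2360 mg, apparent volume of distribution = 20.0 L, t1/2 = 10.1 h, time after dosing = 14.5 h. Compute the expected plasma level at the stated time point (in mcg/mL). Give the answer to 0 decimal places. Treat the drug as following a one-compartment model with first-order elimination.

44 mcg/mL

C₀ = Dose / Vd = 2360 / 20.0 = 118.0 mg/L
k = ln2 / t½ = 0.693147 / 10.1 = 0.06863 h⁻¹
C = C₀ · e^(−k·t) = 118.0 × e^(−0.06863 × 14.5)
  = 118.0 × 0.3697 = 43.62 mg/L
(43.62 mg/L = 43.62 mcg/mL)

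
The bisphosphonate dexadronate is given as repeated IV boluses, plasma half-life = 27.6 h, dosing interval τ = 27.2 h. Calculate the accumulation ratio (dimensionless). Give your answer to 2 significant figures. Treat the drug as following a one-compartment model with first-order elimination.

2.0

k = ln2 / t½ = 0.693147 / 27.6 = 0.02511 h⁻¹
e^(−kτ) = e^(−0.02511 × 27.2) = 0.5051
Accumulation ratio R = 1 / (1 − e^(−kτ)) = 1 / (1 − 0.5051) = 2.021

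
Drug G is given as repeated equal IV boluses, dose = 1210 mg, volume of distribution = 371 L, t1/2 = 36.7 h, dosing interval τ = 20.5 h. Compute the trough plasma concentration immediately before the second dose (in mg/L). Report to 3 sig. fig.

2.21 mg/L

C₀ per dose = Dose / Vd = 1210 / 371 = 3.261 mg/L
k = ln2 / t½ = 0.693147 / 36.7 = 0.01889 h⁻¹
Fraction remaining after one interval: r = e^(−kτ) = e^(−0.01889 × 20.5) = 0.6789
Before dose 2, 1 dose has been given (aged 1τ).
C_trough = C₀ × r = 3.261 × 0.6789 = 2.214 mg/L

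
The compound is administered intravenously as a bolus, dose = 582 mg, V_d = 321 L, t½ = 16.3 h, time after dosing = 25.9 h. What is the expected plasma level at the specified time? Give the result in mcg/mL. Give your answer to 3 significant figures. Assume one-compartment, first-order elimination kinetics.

0.603 mcg/mL

C₀ = Dose / Vd = 582.0 / 321 = 1.813 mg/L
k = ln2 / t½ = 0.693147 / 16.3 = 0.04252 h⁻¹
C = C₀ · e^(−k·t) = 1.813 × e^(−0.04252 × 25.9)
  = 1.813 × 0.3324 = 0.6026 mg/L
(0.6026 mg/L = 0.6026 mcg/mL)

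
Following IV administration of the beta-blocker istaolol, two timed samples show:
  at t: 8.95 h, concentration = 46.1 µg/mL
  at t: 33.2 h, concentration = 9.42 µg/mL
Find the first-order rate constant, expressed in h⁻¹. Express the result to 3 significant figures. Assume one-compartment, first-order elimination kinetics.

k = ln(C₁/C₂) / (t₂ − t₁) = ln(46.1/9.42) / (33.2 − 8.95)
  = 1.588 / 24.25 = 0.06548 h⁻¹

0.0655 h⁻¹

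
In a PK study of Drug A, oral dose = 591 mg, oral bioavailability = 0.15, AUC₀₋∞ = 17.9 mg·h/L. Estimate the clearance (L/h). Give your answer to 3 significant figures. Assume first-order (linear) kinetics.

CL = F·Dose / AUC = 0.15 × 591 / 17.9 = 4.953 L/h

4.95 L/h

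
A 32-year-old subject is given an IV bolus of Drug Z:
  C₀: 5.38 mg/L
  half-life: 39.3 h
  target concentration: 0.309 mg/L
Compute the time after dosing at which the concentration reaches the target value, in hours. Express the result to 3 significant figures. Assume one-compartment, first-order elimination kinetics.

k = ln2 / t½ = 0.693147 / 39.3 = 0.01764 h⁻¹
t = ln(C₀ / C) / k = ln(5.380 / 0.309) / 0.01764
  = ln(17.41) / 0.01764 = 2.857 / 0.01764 = 162.0 h

162 h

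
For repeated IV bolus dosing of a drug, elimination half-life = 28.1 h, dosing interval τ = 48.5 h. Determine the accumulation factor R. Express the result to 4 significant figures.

k = ln2 / t½ = 0.693147 / 28.1 = 0.02467 h⁻¹
e^(−kτ) = e^(−0.02467 × 48.5) = 0.3023
Accumulation ratio R = 1 / (1 − e^(−kτ)) = 1 / (1 − 0.3023) = 1.433

1.433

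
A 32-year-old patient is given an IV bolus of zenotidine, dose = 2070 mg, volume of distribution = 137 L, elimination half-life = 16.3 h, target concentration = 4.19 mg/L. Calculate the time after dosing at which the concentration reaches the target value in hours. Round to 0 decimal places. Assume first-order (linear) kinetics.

C₀ = Dose / Vd = 2070 / 137 = 15.11 mg/L
k = ln2 / t½ = 0.693147 / 16.3 = 0.04252 h⁻¹
t = ln(C₀ / C) / k = ln(15.11 / 4.19) / 0.04252
  = ln(3.606) / 0.04252 = 1.283 / 0.04252 = 30.17 h

30 h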